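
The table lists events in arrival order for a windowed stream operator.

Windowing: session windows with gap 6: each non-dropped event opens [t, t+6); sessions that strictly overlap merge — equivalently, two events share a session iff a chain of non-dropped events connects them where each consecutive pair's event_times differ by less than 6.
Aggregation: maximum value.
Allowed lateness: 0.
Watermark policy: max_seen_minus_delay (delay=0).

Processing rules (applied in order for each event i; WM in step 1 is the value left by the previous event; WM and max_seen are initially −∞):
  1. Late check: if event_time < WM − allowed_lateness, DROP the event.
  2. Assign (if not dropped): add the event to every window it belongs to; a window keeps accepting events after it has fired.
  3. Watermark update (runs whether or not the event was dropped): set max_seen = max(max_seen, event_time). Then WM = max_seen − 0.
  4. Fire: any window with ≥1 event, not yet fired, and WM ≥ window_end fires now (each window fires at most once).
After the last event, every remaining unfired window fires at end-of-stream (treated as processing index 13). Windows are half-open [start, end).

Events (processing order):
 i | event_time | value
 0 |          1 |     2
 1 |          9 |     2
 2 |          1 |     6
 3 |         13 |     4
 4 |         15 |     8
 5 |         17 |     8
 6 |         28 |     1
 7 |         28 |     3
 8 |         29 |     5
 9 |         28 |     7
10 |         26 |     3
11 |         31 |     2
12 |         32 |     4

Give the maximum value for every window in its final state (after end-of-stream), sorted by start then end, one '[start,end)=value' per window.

i=0 t=1 v=2: → [1,7); WM=1
i=1 t=9 v=2: → [9,15); WM=9
i=2 t=1 v=6: DROP (t<9-0); WM=9
i=3 t=13 v=4: → [9,19); WM=13
i=4 t=15 v=8: → [9,21); WM=15
i=5 t=17 v=8: → [9,23); WM=17
i=6 t=28 v=1: → [28,34); WM=28
i=7 t=28 v=3: → [28,34); WM=28
i=8 t=29 v=5: → [28,35); WM=29
i=9 t=28 v=7: DROP (t<29-0); WM=29
i=10 t=26 v=3: DROP (t<29-0); WM=29
i=11 t=31 v=2: → [28,37); WM=31
i=12 t=32 v=4: → [28,38); WM=32

[1,7)=2 [9,23)=8 [28,38)=5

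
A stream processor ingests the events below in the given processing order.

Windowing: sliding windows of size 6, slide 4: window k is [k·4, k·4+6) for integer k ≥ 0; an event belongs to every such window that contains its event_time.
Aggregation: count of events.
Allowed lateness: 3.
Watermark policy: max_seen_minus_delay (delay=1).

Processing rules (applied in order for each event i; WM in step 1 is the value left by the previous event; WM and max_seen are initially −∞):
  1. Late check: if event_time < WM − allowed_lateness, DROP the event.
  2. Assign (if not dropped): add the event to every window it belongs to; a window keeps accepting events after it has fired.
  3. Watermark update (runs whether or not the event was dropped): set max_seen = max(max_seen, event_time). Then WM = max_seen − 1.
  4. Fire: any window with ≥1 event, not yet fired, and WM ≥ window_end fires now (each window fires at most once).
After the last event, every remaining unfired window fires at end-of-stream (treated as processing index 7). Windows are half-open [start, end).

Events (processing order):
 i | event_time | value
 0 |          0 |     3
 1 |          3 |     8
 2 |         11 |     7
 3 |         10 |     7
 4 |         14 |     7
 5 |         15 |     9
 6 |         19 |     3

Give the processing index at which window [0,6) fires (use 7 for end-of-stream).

i=0 t=0 v=3: → [0,6); WM=-1
i=1 t=3 v=8: → [0,6); WM=2
i=2 t=11 v=7: → [8,14); WM=10; [0,6) fires=2
i=3 t=10 v=7: → [8,14); WM=10
i=4 t=14 v=7: → [12,18); WM=13
i=5 t=15 v=9: → [12,18); WM=14; [8,14) fires=2
i=6 t=19 v=3: → [16,22); WM=18; [12,18) fires=2

2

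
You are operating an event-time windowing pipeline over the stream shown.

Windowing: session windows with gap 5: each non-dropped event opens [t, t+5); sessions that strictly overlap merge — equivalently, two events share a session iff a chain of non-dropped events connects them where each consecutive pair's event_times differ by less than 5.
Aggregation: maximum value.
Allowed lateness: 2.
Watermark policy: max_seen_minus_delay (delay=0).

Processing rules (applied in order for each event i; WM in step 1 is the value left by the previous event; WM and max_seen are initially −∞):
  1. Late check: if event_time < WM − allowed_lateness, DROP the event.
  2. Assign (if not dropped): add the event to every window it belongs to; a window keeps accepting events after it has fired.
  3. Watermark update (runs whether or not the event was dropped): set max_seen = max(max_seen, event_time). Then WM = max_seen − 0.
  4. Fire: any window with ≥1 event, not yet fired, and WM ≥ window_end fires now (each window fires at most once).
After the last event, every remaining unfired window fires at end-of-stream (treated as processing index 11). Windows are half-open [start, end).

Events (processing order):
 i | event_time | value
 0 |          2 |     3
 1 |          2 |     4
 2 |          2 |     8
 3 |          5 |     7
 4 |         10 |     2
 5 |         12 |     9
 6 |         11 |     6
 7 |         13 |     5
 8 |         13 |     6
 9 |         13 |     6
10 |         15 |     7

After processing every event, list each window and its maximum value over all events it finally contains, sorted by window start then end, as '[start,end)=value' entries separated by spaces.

[2,10)=8 [10,20)=9

i=0 t=2 v=3: → [2,7); WM=2
i=1 t=2 v=4: → [2,7); WM=2
i=2 t=2 v=8: → [2,7); WM=2
i=3 t=5 v=7: → [2,10); WM=5
i=4 t=10 v=2: → [10,15); WM=10
i=5 t=12 v=9: → [10,17); WM=12
i=6 t=11 v=6: → [10,17); WM=12
i=7 t=13 v=5: → [10,18); WM=13
i=8 t=13 v=6: → [10,18); WM=13
i=9 t=13 v=6: → [10,18); WM=13
i=10 t=15 v=7: → [10,20); WM=15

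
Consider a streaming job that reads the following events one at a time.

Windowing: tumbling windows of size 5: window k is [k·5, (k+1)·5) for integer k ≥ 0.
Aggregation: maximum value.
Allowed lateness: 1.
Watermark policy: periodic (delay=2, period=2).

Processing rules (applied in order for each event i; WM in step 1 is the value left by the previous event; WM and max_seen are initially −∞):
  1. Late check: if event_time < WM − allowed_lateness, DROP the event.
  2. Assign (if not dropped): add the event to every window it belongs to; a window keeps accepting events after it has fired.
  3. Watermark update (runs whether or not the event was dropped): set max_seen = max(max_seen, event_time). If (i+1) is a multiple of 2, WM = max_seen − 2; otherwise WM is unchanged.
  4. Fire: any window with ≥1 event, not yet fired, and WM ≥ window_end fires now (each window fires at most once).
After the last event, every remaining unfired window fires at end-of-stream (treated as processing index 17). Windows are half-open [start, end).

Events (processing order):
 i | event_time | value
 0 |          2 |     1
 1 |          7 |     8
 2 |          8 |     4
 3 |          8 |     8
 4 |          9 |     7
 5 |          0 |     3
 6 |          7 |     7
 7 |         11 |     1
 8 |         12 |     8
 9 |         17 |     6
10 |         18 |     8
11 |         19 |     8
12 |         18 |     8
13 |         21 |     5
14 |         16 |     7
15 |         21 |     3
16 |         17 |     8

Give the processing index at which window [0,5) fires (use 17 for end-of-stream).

i=0 t=2 v=1: → [0,5); WM=−∞
i=1 t=7 v=8: → [5,10); WM=5; [0,5) fires=1
i=2 t=8 v=4: → [5,10); WM=5
i=3 t=8 v=8: → [5,10); WM=6
i=4 t=9 v=7: → [5,10); WM=6
i=5 t=0 v=3: DROP (t<6-1); WM=7
i=6 t=7 v=7: → [5,10); WM=7
i=7 t=11 v=1: → [10,15); WM=9
i=8 t=12 v=8: → [10,15); WM=9
i=9 t=17 v=6: → [15,20); WM=15; [5,10) fires=8 [10,15) fires=8
i=10 t=18 v=8: → [15,20); WM=15
i=11 t=19 v=8: → [15,20); WM=17
i=12 t=18 v=8: → [15,20); WM=17
i=13 t=21 v=5: → [20,25); WM=19
i=14 t=16 v=7: DROP (t<19-1); WM=19
i=15 t=21 v=3: → [20,25); WM=19
i=16 t=17 v=8: DROP (t<19-1); WM=19

1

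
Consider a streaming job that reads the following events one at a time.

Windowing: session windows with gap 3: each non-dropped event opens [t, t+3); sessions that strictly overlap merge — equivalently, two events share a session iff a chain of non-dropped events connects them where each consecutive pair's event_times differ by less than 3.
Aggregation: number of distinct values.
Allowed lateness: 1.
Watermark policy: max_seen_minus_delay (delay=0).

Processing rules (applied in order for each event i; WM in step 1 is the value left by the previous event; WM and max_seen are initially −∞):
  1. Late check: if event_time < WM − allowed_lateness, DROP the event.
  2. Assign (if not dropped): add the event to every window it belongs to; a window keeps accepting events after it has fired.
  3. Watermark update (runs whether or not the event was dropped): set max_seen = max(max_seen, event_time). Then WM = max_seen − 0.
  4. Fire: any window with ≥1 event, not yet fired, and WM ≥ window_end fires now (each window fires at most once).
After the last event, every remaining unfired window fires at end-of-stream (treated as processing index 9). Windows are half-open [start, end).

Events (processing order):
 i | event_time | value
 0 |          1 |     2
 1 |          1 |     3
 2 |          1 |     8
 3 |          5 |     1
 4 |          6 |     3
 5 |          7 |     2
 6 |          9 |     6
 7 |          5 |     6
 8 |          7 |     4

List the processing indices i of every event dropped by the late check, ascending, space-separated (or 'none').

i=0 t=1 v=2: → [1,4); WM=1
i=1 t=1 v=3: → [1,4); WM=1
i=2 t=1 v=8: → [1,4); WM=1
i=3 t=5 v=1: → [5,8); WM=5
i=4 t=6 v=3: → [5,9); WM=6
i=5 t=7 v=2: → [5,10); WM=7
i=6 t=9 v=6: → [5,12); WM=9
i=7 t=5 v=6: DROP (t<9-1); WM=9
i=8 t=7 v=4: DROP (t<9-1); WM=9

7 8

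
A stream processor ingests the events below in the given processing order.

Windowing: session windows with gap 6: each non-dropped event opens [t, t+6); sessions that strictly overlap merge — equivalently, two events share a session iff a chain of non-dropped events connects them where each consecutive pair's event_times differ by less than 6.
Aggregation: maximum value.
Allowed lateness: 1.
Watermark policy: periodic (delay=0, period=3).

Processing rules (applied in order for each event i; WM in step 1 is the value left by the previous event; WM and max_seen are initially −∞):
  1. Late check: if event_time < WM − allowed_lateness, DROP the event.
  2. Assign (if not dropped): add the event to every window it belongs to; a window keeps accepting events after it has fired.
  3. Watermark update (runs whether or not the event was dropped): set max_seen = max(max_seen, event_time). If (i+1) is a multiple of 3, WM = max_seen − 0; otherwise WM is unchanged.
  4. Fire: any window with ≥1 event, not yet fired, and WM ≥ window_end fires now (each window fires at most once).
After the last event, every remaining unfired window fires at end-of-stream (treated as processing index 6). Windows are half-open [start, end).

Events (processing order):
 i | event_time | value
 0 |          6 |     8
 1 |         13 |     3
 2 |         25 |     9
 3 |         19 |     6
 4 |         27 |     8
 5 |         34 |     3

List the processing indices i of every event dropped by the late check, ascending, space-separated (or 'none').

3

i=0 t=6 v=8: → [6,12); WM=−∞
i=1 t=13 v=3: → [13,19); WM=−∞
i=2 t=25 v=9: → [25,31); WM=25
i=3 t=19 v=6: DROP (t<25-1); WM=25
i=4 t=27 v=8: → [25,33); WM=25
i=5 t=34 v=3: → [34,40); WM=34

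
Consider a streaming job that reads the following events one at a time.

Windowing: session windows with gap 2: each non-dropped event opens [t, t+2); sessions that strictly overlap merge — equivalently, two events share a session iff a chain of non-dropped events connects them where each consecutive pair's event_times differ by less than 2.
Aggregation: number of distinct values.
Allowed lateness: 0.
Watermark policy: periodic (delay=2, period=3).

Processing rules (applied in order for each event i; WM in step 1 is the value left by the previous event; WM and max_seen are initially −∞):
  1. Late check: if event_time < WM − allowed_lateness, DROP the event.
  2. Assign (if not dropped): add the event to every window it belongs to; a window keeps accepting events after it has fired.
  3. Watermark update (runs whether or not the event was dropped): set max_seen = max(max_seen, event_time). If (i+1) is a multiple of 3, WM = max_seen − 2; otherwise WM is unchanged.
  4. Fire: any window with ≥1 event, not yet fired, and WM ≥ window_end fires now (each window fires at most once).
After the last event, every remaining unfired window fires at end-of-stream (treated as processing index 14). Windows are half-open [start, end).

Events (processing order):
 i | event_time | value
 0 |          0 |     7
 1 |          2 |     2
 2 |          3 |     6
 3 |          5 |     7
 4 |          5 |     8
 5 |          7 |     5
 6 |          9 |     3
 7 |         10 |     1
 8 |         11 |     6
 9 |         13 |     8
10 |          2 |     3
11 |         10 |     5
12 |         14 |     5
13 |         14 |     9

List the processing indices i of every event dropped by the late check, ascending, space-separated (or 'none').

10

i=0 t=0 v=7: → [0,2); WM=−∞
i=1 t=2 v=2: → [2,4); WM=−∞
i=2 t=3 v=6: → [2,5); WM=1
i=3 t=5 v=7: → [5,7); WM=1
i=4 t=5 v=8: → [5,7); WM=1
i=5 t=7 v=5: → [7,9); WM=5
i=6 t=9 v=3: → [9,11); WM=5
i=7 t=10 v=1: → [9,12); WM=5
i=8 t=11 v=6: → [9,13); WM=9
i=9 t=13 v=8: → [13,15); WM=9
i=10 t=2 v=3: DROP (t<9-0); WM=9
i=11 t=10 v=5: → [9,13); WM=11
i=12 t=14 v=5: → [13,16); WM=11
i=13 t=14 v=9: → [13,16); WM=11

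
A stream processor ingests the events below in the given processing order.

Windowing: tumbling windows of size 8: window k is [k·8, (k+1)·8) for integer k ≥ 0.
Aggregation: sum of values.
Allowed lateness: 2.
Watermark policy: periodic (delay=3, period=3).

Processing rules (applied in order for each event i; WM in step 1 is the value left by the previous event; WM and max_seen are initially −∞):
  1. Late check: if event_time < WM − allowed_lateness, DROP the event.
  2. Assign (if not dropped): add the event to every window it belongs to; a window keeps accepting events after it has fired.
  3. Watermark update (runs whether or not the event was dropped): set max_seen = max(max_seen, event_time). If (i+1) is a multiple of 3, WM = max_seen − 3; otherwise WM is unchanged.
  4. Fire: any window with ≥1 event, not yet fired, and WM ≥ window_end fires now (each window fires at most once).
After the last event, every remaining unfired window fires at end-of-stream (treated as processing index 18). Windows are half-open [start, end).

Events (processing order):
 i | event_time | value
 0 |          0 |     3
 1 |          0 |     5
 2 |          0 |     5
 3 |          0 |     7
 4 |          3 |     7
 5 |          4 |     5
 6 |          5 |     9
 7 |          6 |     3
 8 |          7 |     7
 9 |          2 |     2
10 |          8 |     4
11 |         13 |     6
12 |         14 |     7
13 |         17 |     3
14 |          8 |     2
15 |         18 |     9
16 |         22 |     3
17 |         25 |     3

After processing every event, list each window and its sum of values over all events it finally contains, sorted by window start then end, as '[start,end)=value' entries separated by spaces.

i=0 t=0 v=3: → [0,8); WM=−∞
i=1 t=0 v=5: → [0,8); WM=−∞
i=2 t=0 v=5: → [0,8); WM=-3
i=3 t=0 v=7: → [0,8); WM=-3
i=4 t=3 v=7: → [0,8); WM=-3
i=5 t=4 v=5: → [0,8); WM=1
i=6 t=5 v=9: → [0,8); WM=1
i=7 t=6 v=3: → [0,8); WM=1
i=8 t=7 v=7: → [0,8); WM=4
i=9 t=2 v=2: → [0,8); WM=4
i=10 t=8 v=4: → [8,16); WM=4
i=11 t=13 v=6: → [8,16); WM=10; [0,8) fires=53
i=12 t=14 v=7: → [8,16); WM=10
i=13 t=17 v=3: → [16,24); WM=10
i=14 t=8 v=2: → [8,16); WM=14
i=15 t=18 v=9: → [16,24); WM=14
i=16 t=22 v=3: → [16,24); WM=14
i=17 t=25 v=3: → [24,32); WM=22; [8,16) fires=19

[0,8)=53 [8,16)=19 [16,24)=15 [24,32)=3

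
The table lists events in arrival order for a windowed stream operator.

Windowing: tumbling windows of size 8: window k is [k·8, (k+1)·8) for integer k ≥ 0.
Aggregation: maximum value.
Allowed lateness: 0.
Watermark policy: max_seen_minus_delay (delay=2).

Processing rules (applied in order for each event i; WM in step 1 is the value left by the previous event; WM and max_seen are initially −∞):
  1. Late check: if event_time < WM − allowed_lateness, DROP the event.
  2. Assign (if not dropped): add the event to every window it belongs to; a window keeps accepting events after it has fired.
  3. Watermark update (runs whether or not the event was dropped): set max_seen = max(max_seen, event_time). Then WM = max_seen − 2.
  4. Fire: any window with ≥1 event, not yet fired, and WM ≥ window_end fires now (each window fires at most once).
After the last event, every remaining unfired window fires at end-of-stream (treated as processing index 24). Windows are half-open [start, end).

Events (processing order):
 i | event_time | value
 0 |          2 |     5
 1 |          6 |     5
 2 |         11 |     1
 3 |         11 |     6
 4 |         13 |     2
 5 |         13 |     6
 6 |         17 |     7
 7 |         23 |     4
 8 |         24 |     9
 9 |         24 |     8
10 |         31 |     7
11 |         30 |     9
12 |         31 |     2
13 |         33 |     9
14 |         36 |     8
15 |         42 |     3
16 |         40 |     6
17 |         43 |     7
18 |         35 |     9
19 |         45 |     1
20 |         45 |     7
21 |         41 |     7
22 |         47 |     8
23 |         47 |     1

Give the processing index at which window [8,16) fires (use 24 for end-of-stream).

7

i=0 t=2 v=5: → [0,8); WM=0
i=1 t=6 v=5: → [0,8); WM=4
i=2 t=11 v=1: → [8,16); WM=9; [0,8) fires=5
i=3 t=11 v=6: → [8,16); WM=9
i=4 t=13 v=2: → [8,16); WM=11
i=5 t=13 v=6: → [8,16); WM=11
i=6 t=17 v=7: → [16,24); WM=15
i=7 t=23 v=4: → [16,24); WM=21; [8,16) fires=6
i=8 t=24 v=9: → [24,32); WM=22
i=9 t=24 v=8: → [24,32); WM=22
i=10 t=31 v=7: → [24,32); WM=29; [16,24) fires=7
i=11 t=30 v=9: → [24,32); WM=29
i=12 t=31 v=2: → [24,32); WM=29
i=13 t=33 v=9: → [32,40); WM=31
i=14 t=36 v=8: → [32,40); WM=34; [24,32) fires=9
i=15 t=42 v=3: → [40,48); WM=40; [32,40) fires=9
i=16 t=40 v=6: → [40,48); WM=40
i=17 t=43 v=7: → [40,48); WM=41
i=18 t=35 v=9: DROP (t<41-0); WM=41
i=19 t=45 v=1: → [40,48); WM=43
i=20 t=45 v=7: → [40,48); WM=43
i=21 t=41 v=7: DROP (t<43-0); WM=43
i=22 t=47 v=8: → [40,48); WM=45
i=23 t=47 v=1: → [40,48); WM=45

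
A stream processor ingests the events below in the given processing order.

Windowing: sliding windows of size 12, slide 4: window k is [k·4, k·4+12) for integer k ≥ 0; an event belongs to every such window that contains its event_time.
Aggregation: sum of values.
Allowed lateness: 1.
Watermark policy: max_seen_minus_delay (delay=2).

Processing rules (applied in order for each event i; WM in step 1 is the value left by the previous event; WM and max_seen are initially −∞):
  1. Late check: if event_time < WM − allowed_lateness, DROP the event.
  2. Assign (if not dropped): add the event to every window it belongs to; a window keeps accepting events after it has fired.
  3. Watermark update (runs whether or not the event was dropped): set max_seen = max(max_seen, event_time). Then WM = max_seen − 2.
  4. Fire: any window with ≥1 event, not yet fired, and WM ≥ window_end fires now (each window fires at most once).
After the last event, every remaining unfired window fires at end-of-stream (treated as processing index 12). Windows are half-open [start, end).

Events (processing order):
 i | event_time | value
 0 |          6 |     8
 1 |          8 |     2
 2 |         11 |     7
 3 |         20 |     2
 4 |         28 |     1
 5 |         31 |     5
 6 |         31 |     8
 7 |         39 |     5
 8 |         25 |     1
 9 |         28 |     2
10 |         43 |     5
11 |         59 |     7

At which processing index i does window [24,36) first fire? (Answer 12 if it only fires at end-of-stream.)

7

i=0 t=6 v=8: → [4,16),[0,12); WM=4
i=1 t=8 v=2: → [8,20),[4,16),[0,12); WM=6
i=2 t=11 v=7: → [8,20),[4,16),[0,12); WM=9
i=3 t=20 v=2: → [20,32),[16,28),[12,24); WM=18; [0,12) fires=17 [4,16) fires=17
i=4 t=28 v=1: → [28,40),[24,36),[20,32); WM=26; [8,20) fires=9 [12,24) fires=2
i=5 t=31 v=5: → [28,40),[24,36),[20,32); WM=29; [16,28) fires=2
i=6 t=31 v=8: → [28,40),[24,36),[20,32); WM=29
i=7 t=39 v=5: → [36,48),[32,44),[28,40); WM=37; [20,32) fires=16 [24,36) fires=14
i=8 t=25 v=1: DROP (t<37-1); WM=37
i=9 t=28 v=2: DROP (t<37-1); WM=37
i=10 t=43 v=5: → [40,52),[36,48),[32,44); WM=41; [28,40) fires=19
i=11 t=59 v=7: → [56,68),[52,64),[48,60); WM=57; [32,44) fires=10 [36,48) fires=10 [40,52) fires=5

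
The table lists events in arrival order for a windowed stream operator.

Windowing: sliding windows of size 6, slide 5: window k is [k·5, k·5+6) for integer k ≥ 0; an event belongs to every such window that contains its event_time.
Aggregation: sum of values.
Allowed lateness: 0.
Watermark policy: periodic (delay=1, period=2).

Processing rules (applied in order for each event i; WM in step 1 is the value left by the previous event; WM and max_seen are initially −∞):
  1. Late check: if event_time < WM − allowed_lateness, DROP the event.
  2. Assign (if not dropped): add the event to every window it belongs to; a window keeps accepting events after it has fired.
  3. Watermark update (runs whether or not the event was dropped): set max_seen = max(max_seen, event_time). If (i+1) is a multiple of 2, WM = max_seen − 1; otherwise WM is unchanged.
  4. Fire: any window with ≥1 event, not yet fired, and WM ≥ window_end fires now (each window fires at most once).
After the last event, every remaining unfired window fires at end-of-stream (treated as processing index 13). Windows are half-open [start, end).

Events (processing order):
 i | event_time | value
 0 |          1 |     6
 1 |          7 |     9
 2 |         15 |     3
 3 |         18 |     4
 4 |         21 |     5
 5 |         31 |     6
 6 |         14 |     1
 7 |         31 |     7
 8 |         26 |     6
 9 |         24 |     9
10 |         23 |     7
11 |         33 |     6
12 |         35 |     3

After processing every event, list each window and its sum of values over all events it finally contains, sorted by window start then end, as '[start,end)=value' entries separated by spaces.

i=0 t=1 v=6: → [0,6); WM=−∞
i=1 t=7 v=9: → [5,11); WM=6; [0,6) fires=6
i=2 t=15 v=3: → [15,21),[10,16); WM=6
i=3 t=18 v=4: → [15,21); WM=17; [5,11) fires=9 [10,16) fires=3
i=4 t=21 v=5: → [20,26); WM=17
i=5 t=31 v=6: → [30,36); WM=30; [15,21) fires=7 [20,26) fires=5
i=6 t=14 v=1: DROP (t<30-0); WM=30
i=7 t=31 v=7: → [30,36); WM=30
i=8 t=26 v=6: DROP (t<30-0); WM=30
i=9 t=24 v=9: DROP (t<30-0); WM=30
i=10 t=23 v=7: DROP (t<30-0); WM=30
i=11 t=33 v=6: → [30,36); WM=32
i=12 t=35 v=3: → [35,41),[30,36); WM=32

[0,6)=6 [5,11)=9 [10,16)=3 [15,21)=7 [20,26)=5 [30,36)=22 [35,41)=3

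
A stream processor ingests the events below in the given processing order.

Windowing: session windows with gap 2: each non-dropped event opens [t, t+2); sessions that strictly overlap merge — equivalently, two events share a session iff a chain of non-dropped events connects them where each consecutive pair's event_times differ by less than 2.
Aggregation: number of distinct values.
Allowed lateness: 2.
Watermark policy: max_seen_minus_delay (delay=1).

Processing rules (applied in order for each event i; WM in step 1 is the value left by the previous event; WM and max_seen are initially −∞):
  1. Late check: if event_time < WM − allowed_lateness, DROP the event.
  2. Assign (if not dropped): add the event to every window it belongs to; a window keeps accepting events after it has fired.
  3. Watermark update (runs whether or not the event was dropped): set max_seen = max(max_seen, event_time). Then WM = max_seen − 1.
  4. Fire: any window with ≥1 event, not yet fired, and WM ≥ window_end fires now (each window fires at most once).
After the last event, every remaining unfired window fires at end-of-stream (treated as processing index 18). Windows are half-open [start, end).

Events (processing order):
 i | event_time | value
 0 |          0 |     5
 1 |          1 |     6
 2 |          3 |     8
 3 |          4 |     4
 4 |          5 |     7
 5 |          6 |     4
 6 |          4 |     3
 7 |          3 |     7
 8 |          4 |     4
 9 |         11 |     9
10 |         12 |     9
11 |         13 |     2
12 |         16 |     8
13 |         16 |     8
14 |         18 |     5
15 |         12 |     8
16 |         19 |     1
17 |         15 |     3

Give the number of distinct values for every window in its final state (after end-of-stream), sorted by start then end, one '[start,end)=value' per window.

[0,3)=2 [3,8)=4 [11,15)=2 [16,18)=1 [18,21)=2

i=0 t=0 v=5: → [0,2); WM=-1
i=1 t=1 v=6: → [0,3); WM=0
i=2 t=3 v=8: → [3,5); WM=2
i=3 t=4 v=4: → [3,6); WM=3
i=4 t=5 v=7: → [3,7); WM=4
i=5 t=6 v=4: → [3,8); WM=5
i=6 t=4 v=3: → [3,8); WM=5
i=7 t=3 v=7: → [3,8); WM=5
i=8 t=4 v=4: → [3,8); WM=5
i=9 t=11 v=9: → [11,13); WM=10
i=10 t=12 v=9: → [11,14); WM=11
i=11 t=13 v=2: → [11,15); WM=12
i=12 t=16 v=8: → [16,18); WM=15
i=13 t=16 v=8: → [16,18); WM=15
i=14 t=18 v=5: → [18,20); WM=17
i=15 t=12 v=8: DROP (t<17-2); WM=17
i=16 t=19 v=1: → [18,21); WM=18
i=17 t=15 v=3: DROP (t<18-2); WM=18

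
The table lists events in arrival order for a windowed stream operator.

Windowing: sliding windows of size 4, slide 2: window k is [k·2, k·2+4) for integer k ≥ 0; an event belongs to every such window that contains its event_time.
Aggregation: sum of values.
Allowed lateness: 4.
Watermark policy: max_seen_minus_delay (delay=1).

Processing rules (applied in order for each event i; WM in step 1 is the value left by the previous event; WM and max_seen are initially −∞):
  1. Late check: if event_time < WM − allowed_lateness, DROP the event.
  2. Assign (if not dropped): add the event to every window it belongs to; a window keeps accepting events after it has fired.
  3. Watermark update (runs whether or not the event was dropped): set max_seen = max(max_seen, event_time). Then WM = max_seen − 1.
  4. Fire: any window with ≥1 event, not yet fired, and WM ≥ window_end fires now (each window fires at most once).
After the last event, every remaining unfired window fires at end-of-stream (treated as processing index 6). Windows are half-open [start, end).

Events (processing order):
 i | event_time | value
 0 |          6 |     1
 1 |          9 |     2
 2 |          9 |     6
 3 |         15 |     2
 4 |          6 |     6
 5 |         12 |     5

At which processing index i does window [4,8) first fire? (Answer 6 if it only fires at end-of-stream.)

i=0 t=6 v=1: → [6,10),[4,8); WM=5
i=1 t=9 v=2: → [8,12),[6,10); WM=8; [4,8) fires=1
i=2 t=9 v=6: → [8,12),[6,10); WM=8
i=3 t=15 v=2: → [14,18),[12,16); WM=14; [6,10) fires=9 [8,12) fires=8
i=4 t=6 v=6: DROP (t<14-4); WM=14
i=5 t=12 v=5: → [12,16),[10,14); WM=14; [10,14) fires=5

1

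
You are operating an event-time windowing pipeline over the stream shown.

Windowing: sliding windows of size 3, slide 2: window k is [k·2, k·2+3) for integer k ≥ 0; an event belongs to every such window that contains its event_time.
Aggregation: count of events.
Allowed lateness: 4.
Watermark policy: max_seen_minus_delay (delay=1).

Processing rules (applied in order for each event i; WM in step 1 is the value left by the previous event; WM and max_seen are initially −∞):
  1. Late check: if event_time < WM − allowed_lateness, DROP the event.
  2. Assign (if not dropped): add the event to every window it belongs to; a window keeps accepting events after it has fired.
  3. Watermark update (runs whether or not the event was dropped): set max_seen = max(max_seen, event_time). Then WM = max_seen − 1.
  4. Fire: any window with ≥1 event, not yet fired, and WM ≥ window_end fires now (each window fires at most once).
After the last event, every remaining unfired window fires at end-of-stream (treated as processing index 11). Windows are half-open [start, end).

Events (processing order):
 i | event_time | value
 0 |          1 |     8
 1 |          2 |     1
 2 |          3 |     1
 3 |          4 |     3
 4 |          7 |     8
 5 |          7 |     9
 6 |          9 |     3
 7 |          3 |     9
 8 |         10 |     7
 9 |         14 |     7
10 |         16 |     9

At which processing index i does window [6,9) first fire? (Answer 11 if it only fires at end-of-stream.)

i=0 t=1 v=8: → [0,3); WM=0
i=1 t=2 v=1: → [2,5),[0,3); WM=1
i=2 t=3 v=1: → [2,5); WM=2
i=3 t=4 v=3: → [4,7),[2,5); WM=3; [0,3) fires=2
i=4 t=7 v=8: → [6,9); WM=6; [2,5) fires=3
i=5 t=7 v=9: → [6,9); WM=6
i=6 t=9 v=3: → [8,11); WM=8; [4,7) fires=1
i=7 t=3 v=9: DROP (t<8-4); WM=8
i=8 t=10 v=7: → [10,13),[8,11); WM=9; [6,9) fires=2
i=9 t=14 v=7: → [14,17),[12,15); WM=13; [8,11) fires=2 [10,13) fires=1
i=10 t=16 v=9: → [16,19),[14,17); WM=15; [12,15) fires=1

8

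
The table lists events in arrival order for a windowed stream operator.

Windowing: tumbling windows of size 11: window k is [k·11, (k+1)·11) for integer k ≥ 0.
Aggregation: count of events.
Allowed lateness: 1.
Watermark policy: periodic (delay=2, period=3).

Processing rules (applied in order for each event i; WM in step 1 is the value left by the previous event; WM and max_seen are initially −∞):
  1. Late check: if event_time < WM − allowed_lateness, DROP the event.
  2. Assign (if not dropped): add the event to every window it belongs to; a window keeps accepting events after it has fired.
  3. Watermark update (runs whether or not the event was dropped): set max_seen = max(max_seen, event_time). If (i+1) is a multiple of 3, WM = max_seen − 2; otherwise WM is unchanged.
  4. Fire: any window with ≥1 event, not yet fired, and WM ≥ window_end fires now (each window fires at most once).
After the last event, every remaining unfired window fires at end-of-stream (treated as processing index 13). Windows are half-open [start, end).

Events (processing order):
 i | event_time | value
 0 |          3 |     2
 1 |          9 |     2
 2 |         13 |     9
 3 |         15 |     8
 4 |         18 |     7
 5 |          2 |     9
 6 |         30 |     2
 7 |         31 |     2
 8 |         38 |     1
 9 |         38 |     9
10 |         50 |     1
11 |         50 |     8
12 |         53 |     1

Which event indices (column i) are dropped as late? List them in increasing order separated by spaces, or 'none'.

5

i=0 t=3 v=2: → [0,11); WM=−∞
i=1 t=9 v=2: → [0,11); WM=−∞
i=2 t=13 v=9: → [11,22); WM=11; [0,11) fires=2
i=3 t=15 v=8: → [11,22); WM=11
i=4 t=18 v=7: → [11,22); WM=11
i=5 t=2 v=9: DROP (t<11-1); WM=16
i=6 t=30 v=2: → [22,33); WM=16
i=7 t=31 v=2: → [22,33); WM=16
i=8 t=38 v=1: → [33,44); WM=36; [11,22) fires=3 [22,33) fires=2
i=9 t=38 v=9: → [33,44); WM=36
i=10 t=50 v=1: → [44,55); WM=36
i=11 t=50 v=8: → [44,55); WM=48; [33,44) fires=2
i=12 t=53 v=1: → [44,55); WM=48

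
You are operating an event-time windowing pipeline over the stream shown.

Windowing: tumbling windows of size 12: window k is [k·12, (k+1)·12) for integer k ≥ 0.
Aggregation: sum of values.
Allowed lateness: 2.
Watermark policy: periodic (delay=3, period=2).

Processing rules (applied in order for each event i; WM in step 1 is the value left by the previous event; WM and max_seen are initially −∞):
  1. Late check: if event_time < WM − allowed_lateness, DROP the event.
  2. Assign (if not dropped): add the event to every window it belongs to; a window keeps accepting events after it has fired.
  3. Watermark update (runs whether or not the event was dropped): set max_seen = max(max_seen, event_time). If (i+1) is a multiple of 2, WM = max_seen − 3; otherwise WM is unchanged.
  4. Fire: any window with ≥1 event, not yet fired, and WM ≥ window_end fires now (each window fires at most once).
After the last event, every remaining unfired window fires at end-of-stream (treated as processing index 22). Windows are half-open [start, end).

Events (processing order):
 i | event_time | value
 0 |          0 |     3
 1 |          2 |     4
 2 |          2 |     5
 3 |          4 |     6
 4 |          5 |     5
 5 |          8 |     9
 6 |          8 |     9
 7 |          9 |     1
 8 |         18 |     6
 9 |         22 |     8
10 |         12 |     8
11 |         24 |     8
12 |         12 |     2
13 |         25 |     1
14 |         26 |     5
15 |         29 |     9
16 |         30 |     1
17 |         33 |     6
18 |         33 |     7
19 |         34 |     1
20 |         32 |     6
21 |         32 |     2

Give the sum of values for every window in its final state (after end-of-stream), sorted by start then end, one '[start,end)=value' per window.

i=0 t=0 v=3: → [0,12); WM=−∞
i=1 t=2 v=4: → [0,12); WM=-1
i=2 t=2 v=5: → [0,12); WM=-1
i=3 t=4 v=6: → [0,12); WM=1
i=4 t=5 v=5: → [0,12); WM=1
i=5 t=8 v=9: → [0,12); WM=5
i=6 t=8 v=9: → [0,12); WM=5
i=7 t=9 v=1: → [0,12); WM=6
i=8 t=18 v=6: → [12,24); WM=6
i=9 t=22 v=8: → [12,24); WM=19; [0,12) fires=42
i=10 t=12 v=8: DROP (t<19-2); WM=19
i=11 t=24 v=8: → [24,36); WM=21
i=12 t=12 v=2: DROP (t<21-2); WM=21
i=13 t=25 v=1: → [24,36); WM=22
i=14 t=26 v=5: → [24,36); WM=22
i=15 t=29 v=9: → [24,36); WM=26; [12,24) fires=14
i=16 t=30 v=1: → [24,36); WM=26
i=17 t=33 v=6: → [24,36); WM=30
i=18 t=33 v=7: → [24,36); WM=30
i=19 t=34 v=1: → [24,36); WM=31
i=20 t=32 v=6: → [24,36); WM=31
i=21 t=32 v=2: → [24,36); WM=31

[0,12)=42 [12,24)=14 [24,36)=46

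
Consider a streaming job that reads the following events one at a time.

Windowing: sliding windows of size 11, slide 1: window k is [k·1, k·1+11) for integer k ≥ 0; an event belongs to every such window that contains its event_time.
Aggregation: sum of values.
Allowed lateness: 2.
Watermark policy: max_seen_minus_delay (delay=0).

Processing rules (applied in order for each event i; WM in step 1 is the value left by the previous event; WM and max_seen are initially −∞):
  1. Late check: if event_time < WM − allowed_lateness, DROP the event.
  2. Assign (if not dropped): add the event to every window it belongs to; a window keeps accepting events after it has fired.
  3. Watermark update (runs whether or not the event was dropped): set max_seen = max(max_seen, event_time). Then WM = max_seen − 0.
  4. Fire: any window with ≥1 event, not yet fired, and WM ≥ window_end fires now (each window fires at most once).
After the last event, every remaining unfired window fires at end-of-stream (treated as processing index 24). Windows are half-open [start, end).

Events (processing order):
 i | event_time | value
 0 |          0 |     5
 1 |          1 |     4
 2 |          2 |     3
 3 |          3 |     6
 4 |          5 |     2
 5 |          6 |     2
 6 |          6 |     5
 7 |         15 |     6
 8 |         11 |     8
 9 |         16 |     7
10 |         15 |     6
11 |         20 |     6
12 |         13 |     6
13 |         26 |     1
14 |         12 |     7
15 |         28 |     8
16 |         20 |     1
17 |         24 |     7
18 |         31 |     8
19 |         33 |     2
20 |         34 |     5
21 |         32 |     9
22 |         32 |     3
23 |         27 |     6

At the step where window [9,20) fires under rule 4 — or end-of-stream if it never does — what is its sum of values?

19

i=0 t=0 v=5: → [0,11); WM=0
i=1 t=1 v=4: → [1,12),[0,11); WM=1
i=2 t=2 v=3: → [2,13),[1,12),[0,11); WM=2
i=3 t=3 v=6: → [3,14),[2,13),[1,12),[0,11); WM=3
i=4 t=5 v=2: → [5,16),[4,15),[3,14),[2,13),[1,12),[0,11); WM=5
i=5 t=6 v=2: → [6,17),[5,16),[4,15),[3,14),[2,13),[1,12),[0,11); WM=6
i=6 t=6 v=5: → [6,17),[5,16),[4,15),[3,14),[2,13),[1,12),[0,11); WM=6
i=7 t=15 v=6: → [15,26),[14,25),[13,24),[12,23),[11,22),[10,21),[9,20),[8,19),[7,18),[6,17),[5,16); WM=15; [0,11) fires=27 [1,12) fires=22 [2,13) fires=18 [3,14) fires=15 [4,15) fires=9
i=8 t=11 v=8: DROP (t<15-2); WM=15
i=9 t=16 v=7: → [16,27),[15,26),[14,25),[13,24),[12,23),[11,22),[10,21),[9,20),[8,19),[7,18),[6,17); WM=16; [5,16) fires=15
i=10 t=15 v=6: → [15,26),[14,25),[13,24),[12,23),[11,22),[10,21),[9,20),[8,19),[7,18),[6,17),[5,16); WM=16
i=11 t=20 v=6: → [20,31),[19,30),[18,29),[17,28),[16,27),[15,26),[14,25),[13,24),[12,23),[11,22),[10,21); WM=20; [6,17) fires=26 [7,18) fires=19 [8,19) fires=19 [9,20) fires=19
i=12 t=13 v=6: DROP (t<20-2); WM=20
i=13 t=26 v=1: → [26,37),[25,36),[24,35),[23,34),[22,33),[21,32),[20,31),[19,30),[18,29),[17,28),[16,27); WM=26; [10,21) fires=25 [11,22) fires=25 [12,23) fires=25 [13,24) fires=25 [14,25) fires=25 [15,26) fires=25
i=14 t=12 v=7: DROP (t<26-2); WM=26
i=15 t=28 v=8: → [28,39),[27,38),[26,37),[25,36),[24,35),[23,34),[22,33),[21,32),[20,31),[19,30),[18,29); WM=28; [16,27) fires=14 [17,28) fires=7
i=16 t=20 v=1: DROP (t<28-2); WM=28
i=17 t=24 v=7: DROP (t<28-2); WM=28
i=18 t=31 v=8: → [31,42),[30,41),[29,40),[28,39),[27,38),[26,37),[25,36),[24,35),[23,34),[22,33),[21,32); WM=31; [18,29) fires=15 [19,30) fires=15 [20,31) fires=15
i=19 t=33 v=2: → [33,44),[32,43),[31,42),[30,41),[29,40),[28,39),[27,38),[26,37),[25,36),[24,35),[23,34); WM=33; [21,32) fires=17 [22,33) fires=17
i=20 t=34 v=5: → [34,45),[33,44),[32,43),[31,42),[30,41),[29,40),[28,39),[27,38),[26,37),[25,36),[24,35); WM=34; [23,34) fires=19
i=21 t=32 v=9: → [32,43),[31,42),[30,41),[29,40),[28,39),[27,38),[26,37),[25,36),[24,35),[23,34),[22,33); WM=34
i=22 t=32 v=3: → [32,43),[31,42),[30,41),[29,40),[28,39),[27,38),[26,37),[25,36),[24,35),[23,34),[22,33); WM=34
i=23 t=27 v=6: DROP (t<34-2); WM=34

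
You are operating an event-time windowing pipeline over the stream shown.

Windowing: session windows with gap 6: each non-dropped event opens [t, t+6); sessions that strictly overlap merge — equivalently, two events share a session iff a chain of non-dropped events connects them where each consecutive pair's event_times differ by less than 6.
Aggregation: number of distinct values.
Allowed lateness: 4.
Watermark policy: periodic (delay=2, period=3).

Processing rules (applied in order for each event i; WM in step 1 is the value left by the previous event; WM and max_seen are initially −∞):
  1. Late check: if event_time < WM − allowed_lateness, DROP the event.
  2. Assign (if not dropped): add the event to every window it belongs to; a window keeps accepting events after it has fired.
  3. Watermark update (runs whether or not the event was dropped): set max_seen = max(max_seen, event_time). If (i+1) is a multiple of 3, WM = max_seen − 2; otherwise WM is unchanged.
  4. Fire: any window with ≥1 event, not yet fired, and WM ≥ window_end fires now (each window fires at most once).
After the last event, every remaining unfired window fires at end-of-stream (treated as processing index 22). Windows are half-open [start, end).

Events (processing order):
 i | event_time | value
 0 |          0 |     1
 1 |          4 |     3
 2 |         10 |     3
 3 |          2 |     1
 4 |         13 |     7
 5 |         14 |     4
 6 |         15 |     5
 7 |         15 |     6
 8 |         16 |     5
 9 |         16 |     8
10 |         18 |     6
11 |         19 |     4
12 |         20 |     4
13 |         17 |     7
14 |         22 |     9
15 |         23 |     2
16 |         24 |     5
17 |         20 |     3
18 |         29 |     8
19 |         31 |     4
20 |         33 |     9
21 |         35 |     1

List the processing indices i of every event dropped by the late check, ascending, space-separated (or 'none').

3

i=0 t=0 v=1: → [0,6); WM=−∞
i=1 t=4 v=3: → [0,10); WM=−∞
i=2 t=10 v=3: → [10,16); WM=8
i=3 t=2 v=1: DROP (t<8-4); WM=8
i=4 t=13 v=7: → [10,19); WM=8
i=5 t=14 v=4: → [10,20); WM=12
i=6 t=15 v=5: → [10,21); WM=12
i=7 t=15 v=6: → [10,21); WM=12
i=8 t=16 v=5: → [10,22); WM=14
i=9 t=16 v=8: → [10,22); WM=14
i=10 t=18 v=6: → [10,24); WM=14
i=11 t=19 v=4: → [10,25); WM=17
i=12 t=20 v=4: → [10,26); WM=17
i=13 t=17 v=7: → [10,26); WM=17
i=14 t=22 v=9: → [10,28); WM=20
i=15 t=23 v=2: → [10,29); WM=20
i=16 t=24 v=5: → [10,30); WM=20
i=17 t=20 v=3: → [10,30); WM=22
i=18 t=29 v=8: → [10,35); WM=22
i=19 t=31 v=4: → [10,37); WM=22
i=20 t=33 v=9: → [10,39); WM=31
i=21 t=35 v=1: → [10,41); WM=31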